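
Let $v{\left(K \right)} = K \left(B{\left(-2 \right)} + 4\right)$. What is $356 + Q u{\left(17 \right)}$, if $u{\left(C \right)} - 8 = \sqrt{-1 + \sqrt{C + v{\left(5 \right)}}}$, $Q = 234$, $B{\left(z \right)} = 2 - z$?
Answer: $2228 + 234 \sqrt{-1 + \sqrt{57}} \approx 2826.9$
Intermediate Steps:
$v{\left(K \right)} = 8 K$ ($v{\left(K \right)} = K \left(\left(2 - -2\right) + 4\right) = K \left(\left(2 + 2\right) + 4\right) = K \left(4 + 4\right) = K 8 = 8 K$)
$u{\left(C \right)} = 8 + \sqrt{-1 + \sqrt{40 + C}}$ ($u{\left(C \right)} = 8 + \sqrt{-1 + \sqrt{C + 8 \cdot 5}} = 8 + \sqrt{-1 + \sqrt{C + 40}} = 8 + \sqrt{-1 + \sqrt{40 + C}}$)
$356 + Q u{\left(17 \right)} = 356 + 234 \left(8 + \sqrt{-1 + \sqrt{40 + 17}}\right) = 356 + 234 \left(8 + \sqrt{-1 + \sqrt{57}}\right) = 356 + \left(1872 + 234 \sqrt{-1 + \sqrt{57}}\right) = 2228 + 234 \sqrt{-1 + \sqrt{57}}$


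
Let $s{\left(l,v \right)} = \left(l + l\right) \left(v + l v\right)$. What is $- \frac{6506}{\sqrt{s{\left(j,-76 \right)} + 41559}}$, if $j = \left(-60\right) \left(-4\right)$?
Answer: $\frac{6506 i \sqrt{8750121}}{8750121} \approx 2.1994 i$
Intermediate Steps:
$j = 240$
$s{\left(l,v \right)} = 2 l \left(v + l v\right)$
$- \frac{6506}{\sqrt{s{\left(j,-76 \right)} + 41559}} = - \frac{6506}{\sqrt{2 \cdot 240 \left(-76\right) \left(1 + 240\right) + 41559}} = - \frac{6506}{\sqrt{2 \cdot 240 \left(-76\right) 241 + 41559}} = - \frac{6506}{\sqrt{-8791680 + 41559}} = - \frac{6506}{\sqrt{-8750121}} = - \frac{6506}{i \sqrt{8750121}} = - 6506 \left(- \frac{i \sqrt{8750121}}{8750121}\right) = \frac{6506 i \sqrt{8750121}}{8750121}$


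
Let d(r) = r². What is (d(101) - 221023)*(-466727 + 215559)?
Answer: 52951740096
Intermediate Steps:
(d(101) - 221023)*(-466727 + 215559) = (101² - 221023)*(-466727 + 215559) = (10201 - 221023)*(-251168) = -210822*(-251168) = 52951740096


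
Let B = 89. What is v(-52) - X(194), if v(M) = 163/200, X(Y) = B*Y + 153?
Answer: -3483637/200 ≈ -17418.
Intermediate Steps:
X(Y) = 153 + 89*Y (X(Y) = 89*Y + 153 = 153 + 89*Y)
v(M) = 163/200 (v(M) = 163*(1/200) = 163/200)
v(-52) - X(194) = 163/200 - (153 + 89*194) = 163/200 - (153 + 17266) = 163/200 - 1*17419 = 163/200 - 17419 = -3483637/200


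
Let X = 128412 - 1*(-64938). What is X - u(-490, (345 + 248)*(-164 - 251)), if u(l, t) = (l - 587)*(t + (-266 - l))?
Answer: -264609717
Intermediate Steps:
u(l, t) = (-587 + l)*(-266 + t - l)
X = 193350 (X = 128412 + 64938 = 193350)
X - u(-490, (345 + 248)*(-164 - 251)) = 193350 - (156142 - 1*(-490)² - 587*(345 + 248)*(-164 - 251) + 321*(-490) - 490*(345 + 248)*(-164 - 251)) = 193350 - (156142 - 1*240100 - 348091*(-415) - 157290 - 290570*(-415)) = 193350 - (156142 - 240100 - 587*(-246095) - 157290 - 490*(-246095)) = 193350 - (156142 - 240100 + 144457765 - 157290 + 120586550) = 193350 - 1*264803067 = 193350 - 264803067 = -264609717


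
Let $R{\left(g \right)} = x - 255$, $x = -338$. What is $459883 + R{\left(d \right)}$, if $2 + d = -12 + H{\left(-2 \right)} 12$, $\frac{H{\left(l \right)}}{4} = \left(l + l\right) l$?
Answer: $459290$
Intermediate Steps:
$H{\left(l \right)} = 8 l^{2}$ ($H{\left(l \right)} = 4 \left(l + l\right) l = 4 \cdot 2 l l = 4 \cdot 2 l^{2} = 8 l^{2}$)
$d = 370$ ($d = -2 - \left(12 - 8 \left(-2\right)^{2} \cdot 12\right) = -2 - \left(12 - 8 \cdot 4 \cdot 12\right) = -2 + \left(-12 + 32 \cdot 12\right) = -2 + \left(-12 + 384\right) = -2 + 372 = 370$)
$R{\left(g \right)} = -593$ ($R{\left(g \right)} = -338 - 255 = -593$)
$459883 + R{\left(d \right)} = 459883 - 593 = 459290$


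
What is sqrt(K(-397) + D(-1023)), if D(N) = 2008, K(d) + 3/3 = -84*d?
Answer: sqrt(35355) ≈ 188.03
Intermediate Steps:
K(d) = -1 - 84*d
sqrt(K(-397) + D(-1023)) = sqrt((-1 - 84*(-397)) + 2008) = sqrt((-1 + 33348) + 2008) = sqrt(33347 + 2008) = sqrt(35355)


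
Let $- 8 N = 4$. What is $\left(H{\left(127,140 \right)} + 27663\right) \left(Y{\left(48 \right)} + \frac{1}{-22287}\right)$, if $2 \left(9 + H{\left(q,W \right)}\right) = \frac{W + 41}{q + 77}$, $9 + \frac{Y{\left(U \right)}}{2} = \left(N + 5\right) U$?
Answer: $\frac{104106296159621}{9093096} \approx 1.1449 \cdot 10^{7}$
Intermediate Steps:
$N = - \frac{1}{2}$ ($N = \left(- \frac{1}{8}\right) 4 = - \frac{1}{2} \approx -0.5$)
$Y{\left(U \right)} = -18 + 9 U$ ($Y{\left(U \right)} = -18 + 2 \left(- \frac{1}{2} + 5\right) U = -18 + 2 \frac{9 U}{2} = -18 + 9 U$)
$H{\left(q,W \right)} = -9 + \frac{41 + W}{2 \left(77 + q\right)}$ ($H{\left(q,W \right)} = -9 + \frac{\left(W + 41\right) \frac{1}{q + 77}}{2} = -9 + \frac{\left(41 + W\right) \frac{1}{77 + q}}{2} = -9 + \frac{\frac{1}{77 + q} \left(41 + W\right)}{2} = -9 + \frac{41 + W}{2 \left(77 + q\right)}$)
$\left(H{\left(127,140 \right)} + 27663\right) \left(Y{\left(48 \right)} + \frac{1}{-22287}\right) = \left(\frac{-1345 + 140 - 2286}{2 \left(77 + 127\right)} + 27663\right) \left(\left(-18 + 9 \cdot 48\right) + \frac{1}{-22287}\right) = \left(\frac{-1345 + 140 - 2286}{2 \cdot 204} + 27663\right) \left(\left(-18 + 432\right) - \frac{1}{22287}\right) = \left(\frac{1}{2} \cdot \frac{1}{204} \left(-3491\right) + 27663\right) \left(414 - \frac{1}{22287}\right) = \left(- \frac{3491}{408} + 27663\right) \frac{9226817}{22287} = \frac{11283013}{408} \cdot \frac{9226817}{22287} = \frac{104106296159621}{9093096}$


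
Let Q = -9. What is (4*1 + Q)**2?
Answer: 25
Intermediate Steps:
(4*1 + Q)**2 = (4*1 - 9)**2 = (4 - 9)**2 = (-5)**2 = 25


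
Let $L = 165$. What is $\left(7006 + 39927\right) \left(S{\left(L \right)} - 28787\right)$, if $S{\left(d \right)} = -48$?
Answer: $-1353313055$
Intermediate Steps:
$\left(7006 + 39927\right) \left(S{\left(L \right)} - 28787\right) = \left(7006 + 39927\right) \left(-48 - 28787\right) = 46933 \left(-28835\right) = -1353313055$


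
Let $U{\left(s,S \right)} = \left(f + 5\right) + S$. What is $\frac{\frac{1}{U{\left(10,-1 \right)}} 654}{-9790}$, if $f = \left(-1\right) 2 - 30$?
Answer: $\frac{327}{137060} \approx 0.0023858$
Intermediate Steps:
$f = -32$ ($f = -2 - 30 = -32$)
$U{\left(s,S \right)} = -27 + S$ ($U{\left(s,S \right)} = \left(-32 + 5\right) + S = -27 + S$)
$\frac{\frac{1}{U{\left(10,-1 \right)}} 654}{-9790} = \frac{\frac{1}{-27 - 1} \cdot 654}{-9790} = \frac{1}{-28} \cdot 654 \left(- \frac{1}{9790}\right) = \left(- \frac{1}{28}\right) 654 \left(- \frac{1}{9790}\right) = \left(- \frac{327}{14}\right) \left(- \frac{1}{9790}\right) = \frac{327}{137060}$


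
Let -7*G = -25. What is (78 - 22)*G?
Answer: 200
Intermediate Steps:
G = 25/7 (G = -1/7*(-25) = 25/7 ≈ 3.5714)
(78 - 22)*G = (78 - 22)*(25/7) = 56*(25/7) = 200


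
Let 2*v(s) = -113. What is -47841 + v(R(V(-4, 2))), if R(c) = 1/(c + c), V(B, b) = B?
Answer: -95795/2 ≈ -47898.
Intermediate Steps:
R(c) = 1/(2*c)
v(s) = -113/2 (v(s) = (1/2)*(-113) = -113/2)
-47841 + v(R(V(-4, 2))) = -47841 - 113/2 = -95795/2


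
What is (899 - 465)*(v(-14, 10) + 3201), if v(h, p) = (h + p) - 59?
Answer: 1361892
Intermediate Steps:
v(h, p) = -59 + h + p
(899 - 465)*(v(-14, 10) + 3201) = (899 - 465)*((-59 - 14 + 10) + 3201) = 434*(-63 + 3201) = 434*3138 = 1361892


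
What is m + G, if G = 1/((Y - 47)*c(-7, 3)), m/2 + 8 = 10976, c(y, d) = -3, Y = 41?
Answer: 394849/18 ≈ 21936.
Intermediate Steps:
m = 21936 (m = -16 + 2*10976 = -16 + 21952 = 21936)
G = 1/18 (G = 1/((41 - 47)*(-3)) = 1/(-6*(-3)) = 1/18 ≈ 0.055556)
m + G = 21936 + 1/18 = 394849/18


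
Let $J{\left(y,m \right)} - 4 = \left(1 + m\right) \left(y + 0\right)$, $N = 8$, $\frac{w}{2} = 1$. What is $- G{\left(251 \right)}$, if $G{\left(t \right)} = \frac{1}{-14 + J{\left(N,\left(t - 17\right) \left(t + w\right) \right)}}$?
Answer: $- \frac{1}{473614} \approx -2.1114 \cdot 10^{-6}$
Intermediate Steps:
$w = 2$ ($w = 2 \cdot 1 = 2$)
$J{\left(y,m \right)} = 4 + y \left(1 + m\right)$ ($J{\left(y,m \right)} = 4 + \left(1 + m\right) \left(y + 0\right) = 4 + \left(1 + m\right) y = 4 + y \left(1 + m\right)$)
$G{\left(t \right)} = \frac{1}{-2 + 8 \left(-17 + t\right) \left(2 + t\right)}$ ($G{\left(t \right)} = \frac{1}{-14 + \left(4 + 8 + \left(t - 17\right) \left(t + 2\right) 8\right)} = \frac{1}{-14 + \left(4 + 8 + \left(-17 + t\right) \left(2 + t\right) 8\right)} = \frac{1}{-14 + \left(4 + 8 + 8 \left(-17 + t\right) \left(2 + t\right)\right)} = \frac{1}{-14 + \left(12 + 8 \left(-17 + t\right) \left(2 + t\right)\right)} = \frac{1}{-2 + 8 \left(-17 + t\right) \left(2 + t\right)}$)
$- G{\left(251 \right)} = - \frac{1}{2 \left(-137 - 15060 + 4 \cdot 251^{2}\right)} = - \frac{1}{2 \left(-137 - 15060 + 4 \cdot 63001\right)} = - \frac{1}{2 \left(-137 - 15060 + 252004\right)} = - \frac{1}{2 \cdot 236807} = \left(-1\right) \frac{1}{473614} = - \frac{1}{473614}$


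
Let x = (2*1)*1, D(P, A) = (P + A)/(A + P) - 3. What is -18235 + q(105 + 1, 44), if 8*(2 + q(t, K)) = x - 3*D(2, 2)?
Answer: -18236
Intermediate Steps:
D(P, A) = -2 (D(P, A) = (A + P)/(A + P) - 3 = 1 - 3 = -2)
x = 2 (x = 2*1 = 2)
q(t, K) = -1 (q(t, K) = -2 + (2 - 3*(-2))/8 = -2 + (2 + 6)/8 = -2 + (1/8)*8 = -2 + 1 = -1)
-18235 + q(105 + 1, 44) = -18235 - 1 = -18236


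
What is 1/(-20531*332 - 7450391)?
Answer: -1/14266683 ≈ -7.0093e-8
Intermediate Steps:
1/(-20531*332 - 7450391) = 1/(-6816292 - 7450391) = 1/(-14266683) = -1/14266683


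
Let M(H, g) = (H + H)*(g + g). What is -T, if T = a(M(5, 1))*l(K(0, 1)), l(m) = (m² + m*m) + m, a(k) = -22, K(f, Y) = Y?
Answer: 66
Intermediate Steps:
M(H, g) = 4*H*g (M(H, g) = (2*H)*(2*g) = 4*H*g)
l(m) = m + 2*m² (l(m) = (m² + m²) + m = 2*m² + m = m + 2*m²)
T = -66 (T = -22*(1 + 2*1) = -22*(1 + 2) = -22*3 = -66)
-T = -1*(-66) = 66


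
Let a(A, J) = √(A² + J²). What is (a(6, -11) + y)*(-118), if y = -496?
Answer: 58528 - 118*√157 ≈ 57049.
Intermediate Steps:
(a(6, -11) + y)*(-118) = (√(6² + (-11)²) - 496)*(-118) = (√(36 + 121) - 496)*(-118) = (√157 - 496)*(-118) = (-496 + √157)*(-118) = 58528 - 118*√157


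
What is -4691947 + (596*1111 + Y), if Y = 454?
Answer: -4029337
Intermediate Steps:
-4691947 + (596*1111 + Y) = -4691947 + (596*1111 + 454) = -4691947 + (662156 + 454) = -4691947 + 662610 = -4029337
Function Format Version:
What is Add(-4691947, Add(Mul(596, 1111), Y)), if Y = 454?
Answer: -4029337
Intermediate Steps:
Add(-4691947, Add(Mul(596, 1111), Y)) = Add(-4691947, Add(Mul(596, 1111), 454)) = Add(-4691947, Add(662156, 454)) = Add(-4691947, 662610) = -4029337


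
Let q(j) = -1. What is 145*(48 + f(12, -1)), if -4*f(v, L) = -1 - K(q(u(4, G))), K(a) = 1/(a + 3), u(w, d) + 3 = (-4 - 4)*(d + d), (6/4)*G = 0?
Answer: 56115/8 ≈ 7014.4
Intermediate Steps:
G = 0 (G = (⅔)*0 = 0)
u(w, d) = -3 - 16*d (u(w, d) = -3 + (-4 - 4)*(d + d) = -3 - 16*d)
K(a) = 1/(3 + a)
f(v, L) = 3/8 (f(v, L) = -(-1 - 1/(3 - 1))/4 = -(-1 - 1/2)/4 = -(-1 - 1*½)/4 = -(-1 - ½)/4 = -¼*(-3/2) = 3/8)
145*(48 + f(12, -1)) = 145*(48 + 3/8) = 145*(387/8) = 56115/8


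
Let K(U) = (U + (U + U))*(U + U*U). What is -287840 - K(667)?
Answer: -891845396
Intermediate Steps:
K(U) = 3*U*(U + U**2) (K(U) = (U + 2*U)*(U + U**2) = (3*U)*(U + U**2) = 3*U*(U + U**2))
-287840 - K(667) = -287840 - 3*667**2*(1 + 667) = -287840 - 3*444889*668 = -287840 - 1*891557556 = -287840 - 891557556 = -891845396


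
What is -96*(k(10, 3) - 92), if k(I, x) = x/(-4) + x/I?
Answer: 44376/5 ≈ 8875.2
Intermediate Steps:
k(I, x) = -x/4 + x/I (k(I, x) = x*(-1/4) + x/I = -x/4 + x/I)
-96*(k(10, 3) - 92) = -96*((-1/4*3 + 3/10) - 92) = -96*((-3/4 + 3*(1/10)) - 92) = -96*((-3/4 + 3/10) - 92) = -96*(-9/20 - 92) = -96*(-1849/20) = 44376/5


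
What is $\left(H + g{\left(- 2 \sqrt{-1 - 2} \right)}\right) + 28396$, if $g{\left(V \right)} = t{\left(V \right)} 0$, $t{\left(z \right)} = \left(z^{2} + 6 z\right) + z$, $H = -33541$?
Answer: $-5145$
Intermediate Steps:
$t{\left(z \right)} = z^{2} + 7 z$
$g{\left(V \right)} = 0$ ($g{\left(V \right)} = V \left(7 + V\right) 0 = 0$)
$\left(H + g{\left(- 2 \sqrt{-1 - 2} \right)}\right) + 28396 = \left(-33541 + 0\right) + 28396 = -33541 + 28396 = -5145$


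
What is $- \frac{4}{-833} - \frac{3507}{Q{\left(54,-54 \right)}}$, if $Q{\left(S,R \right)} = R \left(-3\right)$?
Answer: $- \frac{973561}{44982} \approx -21.643$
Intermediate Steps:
$Q{\left(S,R \right)} = - 3 R$
$- \frac{4}{-833} - \frac{3507}{Q{\left(54,-54 \right)}} = - \frac{4}{-833} - \frac{3507}{\left(-3\right) \left(-54\right)} = \left(-4\right) \left(- \frac{1}{833}\right) - \frac{3507}{162} = \frac{4}{833} - \frac{1169}{54} = - \frac{973561}{44982}$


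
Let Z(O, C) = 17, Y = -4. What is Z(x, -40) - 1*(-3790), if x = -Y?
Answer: 3807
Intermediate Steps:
x = 4 (x = -1*(-4) = 4)
Z(x, -40) - 1*(-3790) = 17 - 1*(-3790) = 17 + 3790 = 3807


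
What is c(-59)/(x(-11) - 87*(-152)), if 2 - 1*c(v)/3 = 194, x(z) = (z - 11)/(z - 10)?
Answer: -6048/138863 ≈ -0.043554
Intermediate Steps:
x(z) = (-11 + z)/(-10 + z)
c(v) = -576 (c(v) = 6 - 3*194 = 6 - 582 = -576)
c(-59)/(x(-11) - 87*(-152)) = -576/((-11 - 11)/(-10 - 11) - 87*(-152)) = -576/(-22/(-21) + 13224) = -576/(-1/21*(-22) + 13224) = -576/(22/21 + 13224) = -576/277726/21 = -576*21/277726 = -6048/138863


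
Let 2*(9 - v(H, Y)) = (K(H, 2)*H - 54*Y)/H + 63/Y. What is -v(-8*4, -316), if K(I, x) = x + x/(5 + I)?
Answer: -2344267/8532 ≈ -274.76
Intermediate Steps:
v(H, Y) = 9 - 63/(2*Y) - (-54*Y + 2*H*(6 + H)/(5 + H))/(2*H) (v(H, Y) = 9 - (((2*(6 + H)/(5 + H))*H - 54*Y)/H + 63/Y)/2 = 9 - ((2*H*(6 + H)/(5 + H) - 54*Y)/H + 63/Y)/2 = 9 - ((-54*Y + 2*H*(6 + H)/(5 + H))/H + 63/Y)/2 = 9 - (63/Y + (-54*Y + 2*H*(6 + H)/(5 + H))/H)/2 = 9 + (-63/(2*Y) - (-54*Y + 2*H*(6 + H)/(5 + H))/(2*H)) = 9 - 63/(2*Y) - (-54*Y + 2*H*(6 + H)/(5 + H))/(2*H))
-v(-8*4, -316) = -(9 - 63/2/(-316) - (6 - 8*4)/(5 - 8*4) + 27*(-316)/(-8*4)) = -(9 - 63/2*(-1/316) - (6 - 32)/(5 - 32) + 27*(-316)/(-32)) = -(9 + 63/632 - 1*(-26)/(-27) + 27*(-316)*(-1/32)) = -(9 + 63/632 - 1*(-1/27)*(-26) + 2133/8) = -(9 + 63/632 - 26/27 + 2133/8) = -1*2344267/8532 = -2344267/8532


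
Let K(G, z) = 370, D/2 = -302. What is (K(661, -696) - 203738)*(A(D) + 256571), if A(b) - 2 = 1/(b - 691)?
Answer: -67571465330512/1295 ≈ -5.2179e+10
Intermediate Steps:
D = -604 (D = 2*(-302) = -604)
A(b) = 2 + 1/(-691 + b) (A(b) = 2 + 1/(b - 691) = 2 + 1/(-691 + b))
(K(661, -696) - 203738)*(A(D) + 256571) = (370 - 203738)*((-1381 + 2*(-604))/(-691 - 604) + 256571) = -203368*((-1381 - 1208)/(-1295) + 256571) = -203368*(-1/1295*(-2589) + 256571) = -203368*(2589/1295 + 256571) = -203368*332262034/1295 = -67571465330512/1295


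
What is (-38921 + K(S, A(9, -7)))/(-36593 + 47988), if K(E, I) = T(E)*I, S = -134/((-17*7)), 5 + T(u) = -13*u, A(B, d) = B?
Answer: -4652632/1356005 ≈ -3.4311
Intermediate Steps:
T(u) = -5 - 13*u
S = 134/119 (S = -134/(-119) = -134*(-1/119) = 134/119 ≈ 1.1261)
K(E, I) = I*(-5 - 13*E) (K(E, I) = (-5 - 13*E)*I = I*(-5 - 13*E))
(-38921 + K(S, A(9, -7)))/(-36593 + 47988) = (-38921 - 1*9*(5 + 13*(134/119)))/(-36593 + 47988) = (-38921 - 1*9*(5 + 1742/119))/11395 = (-38921 - 1*9*2337/119)*(1/11395) = (-38921 - 21033/119)*(1/11395) = -4652632/119*1/11395 = -4652632/1356005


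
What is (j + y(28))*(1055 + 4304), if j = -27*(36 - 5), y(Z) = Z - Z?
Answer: -4485483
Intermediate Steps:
y(Z) = 0
j = -837 (j = -27*31 = -837)
(j + y(28))*(1055 + 4304) = (-837 + 0)*(1055 + 4304) = -837*5359 = -4485483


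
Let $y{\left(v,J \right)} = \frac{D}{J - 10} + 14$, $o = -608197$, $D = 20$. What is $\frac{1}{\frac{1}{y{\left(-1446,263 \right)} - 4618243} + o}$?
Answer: $- \frac{1168411917}{710624622683902} \approx -1.6442 \cdot 10^{-6}$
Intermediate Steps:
$y{\left(v,J \right)} = 14 + \frac{20}{-10 + J}$ ($y{\left(v,J \right)} = \frac{20}{J - 10} + 14 = \frac{20}{-10 + J} + 14 = 14 + \frac{20}{-10 + J}$)
$\frac{1}{\frac{1}{y{\left(-1446,263 \right)} - 4618243} + o} = \frac{1}{\frac{1}{\frac{2 \left(-60 + 7 \cdot 263\right)}{-10 + 263} - 4618243} - 608197} = \frac{1}{\frac{1}{\frac{2 \left(-60 + 1841\right)}{253} - 4618243} - 608197} = \frac{1}{\frac{1}{2 \cdot \frac{1}{253} \cdot 1781 - 4618243} - 608197} = \frac{1}{\frac{1}{\frac{3562}{253} - 4618243} - 608197} = \frac{1}{\frac{1}{- \frac{1168411917}{253}} - 608197} = \frac{1}{- \frac{253}{1168411917} - 608197} = \frac{1}{- \frac{710624622683902}{1168411917}} = - \frac{1168411917}{710624622683902}$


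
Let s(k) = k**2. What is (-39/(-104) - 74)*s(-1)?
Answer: -589/8 ≈ -73.625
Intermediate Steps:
(-39/(-104) - 74)*s(-1) = (-39/(-104) - 74)*(-1)**2 = (-39*(-1/104) - 74)*1 = (3/8 - 74)*1 = -589/8*1 = -589/8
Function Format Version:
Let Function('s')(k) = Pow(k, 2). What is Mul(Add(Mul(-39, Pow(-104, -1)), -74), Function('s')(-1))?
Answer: Rational(-589, 8) ≈ -73.625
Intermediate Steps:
Mul(Add(Mul(-39, Pow(-104, -1)), -74), Function('s')(-1)) = Mul(Add(Mul(-39, Pow(-104, -1)), -74), Pow(-1, 2)) = Mul(Add(Mul(-39, Rational(-1, 104)), -74), 1) = Mul(Add(Rational(3, 8), -74), 1) = Mul(Rational(-589, 8), 1) = Rational(-589, 8)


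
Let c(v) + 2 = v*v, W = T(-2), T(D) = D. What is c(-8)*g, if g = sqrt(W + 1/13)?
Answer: 310*I*sqrt(13)/13 ≈ 85.979*I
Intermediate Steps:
W = -2
c(v) = -2 + v**2 (c(v) = -2 + v*v = -2 + v**2)
g = 5*I*sqrt(13)/13 (g = sqrt(-2 + 1/13) = sqrt(-25/13) = 5*I*sqrt(13)/13 ≈ 1.3868*I)
c(-8)*g = (-2 + (-8)**2)*(5*I*sqrt(13)/13) = (-2 + 64)*(5*I*sqrt(13)/13) = 62*(5*I*sqrt(13)/13) = 310*I*sqrt(13)/13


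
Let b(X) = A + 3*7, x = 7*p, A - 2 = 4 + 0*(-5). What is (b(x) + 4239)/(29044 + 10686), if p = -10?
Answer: 2133/19865 ≈ 0.10737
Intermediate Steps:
A = 6 (A = 2 + (4 + 0*(-5)) = 2 + (4 + 0) = 2 + 4 = 6)
x = -70 (x = 7*(-10) = -70)
b(X) = 27 (b(X) = 6 + 3*7 = 6 + 21 = 27)
(b(x) + 4239)/(29044 + 10686) = (27 + 4239)/(29044 + 10686) = 4266/39730 = 4266*(1/39730) = 2133/19865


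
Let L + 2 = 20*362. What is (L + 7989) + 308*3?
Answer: 16151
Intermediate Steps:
L = 7238 (L = -2 + 20*362 = -2 + 7240 = 7238)
(L + 7989) + 308*3 = (7238 + 7989) + 308*3 = 15227 + 924 = 16151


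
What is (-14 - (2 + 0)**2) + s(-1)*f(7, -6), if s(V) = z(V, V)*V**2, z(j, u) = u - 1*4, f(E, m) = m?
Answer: 12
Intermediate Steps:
z(j, u) = -4 + u (z(j, u) = u - 4 = -4 + u)
s(V) = V**2*(-4 + V) (s(V) = (-4 + V)*V**2 = V**2*(-4 + V))
(-14 - (2 + 0)**2) + s(-1)*f(7, -6) = (-14 - (2 + 0)**2) + ((-1)**2*(-4 - 1))*(-6) = (-14 - 1*2**2) + (1*(-5))*(-6) = (-14 - 1*4) - 5*(-6) = (-14 - 4) + 30 = -18 + 30 = 12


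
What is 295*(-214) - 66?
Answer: -63196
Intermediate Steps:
295*(-214) - 66 = -63130 - 66 = -63196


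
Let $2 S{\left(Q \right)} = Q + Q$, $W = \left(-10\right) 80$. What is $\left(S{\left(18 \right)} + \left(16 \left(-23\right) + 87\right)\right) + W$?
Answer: $-1063$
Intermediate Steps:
$W = -800$
$S{\left(Q \right)} = Q$ ($S{\left(Q \right)} = \frac{Q + Q}{2} = \frac{2 Q}{2} = Q$)
$\left(S{\left(18 \right)} + \left(16 \left(-23\right) + 87\right)\right) + W = \left(18 + \left(16 \left(-23\right) + 87\right)\right) - 800 = \left(18 + \left(-368 + 87\right)\right) - 800 = \left(18 - 281\right) - 800 = -263 - 800 = -1063$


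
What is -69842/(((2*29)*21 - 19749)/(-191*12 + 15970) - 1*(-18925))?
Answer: -955298876/258837619 ≈ -3.6907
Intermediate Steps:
-69842/(((2*29)*21 - 19749)/(-191*12 + 15970) - 1*(-18925)) = -69842/((58*21 - 19749)/(-2292 + 15970) + 18925) = -69842/((1218 - 19749)/13678 + 18925) = -69842/(-18531*1/13678 + 18925) = -69842/(-18531/13678 + 18925) = -69842/258837619/13678 = -69842*13678/258837619 = -955298876/258837619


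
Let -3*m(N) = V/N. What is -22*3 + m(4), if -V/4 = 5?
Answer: -193/3 ≈ -64.333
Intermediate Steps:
V = -20 (V = -4*5 = -20)
m(N) = 20/(3*N) (m(N) = -(-20)/(3*N) = 20/(3*N))
-22*3 + m(4) = -22*3 + (20/3)/4 = -66 + (20/3)*(1/4) = -66 + 5/3 = -193/3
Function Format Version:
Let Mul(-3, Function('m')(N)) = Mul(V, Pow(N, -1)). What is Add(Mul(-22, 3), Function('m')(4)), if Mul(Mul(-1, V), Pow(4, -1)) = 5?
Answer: Rational(-193, 3) ≈ -64.333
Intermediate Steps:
V = -20 (V = Mul(-4, 5) = -20)
Function('m')(N) = Mul(Rational(20, 3), Pow(N, -1)) (Function('m')(N) = Mul(Rational(-1, 3), Mul(-20, Pow(N, -1))) = Mul(Rational(20, 3), Pow(N, -1)))
Add(Mul(-22, 3), Function('m')(4)) = Add(Mul(-22, 3), Mul(Rational(20, 3), Pow(4, -1))) = Add(-66, Mul(Rational(20, 3), Rational(1, 4))) = Add(-66, Rational(5, 3)) = Rational(-193, 3)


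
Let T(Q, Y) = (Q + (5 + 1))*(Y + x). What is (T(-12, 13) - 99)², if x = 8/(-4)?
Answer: 27225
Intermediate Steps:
x = -2 (x = 8*(-¼) = -2)
T(Q, Y) = (-2 + Y)*(6 + Q) (T(Q, Y) = (Q + (5 + 1))*(Y - 2) = (Q + 6)*(-2 + Y) = (6 + Q)*(-2 + Y) = (-2 + Y)*(6 + Q))
(T(-12, 13) - 99)² = ((-12 - 2*(-12) + 6*13 - 12*13) - 99)² = ((-12 + 24 + 78 - 156) - 99)² = (-66 - 99)² = (-165)² = 27225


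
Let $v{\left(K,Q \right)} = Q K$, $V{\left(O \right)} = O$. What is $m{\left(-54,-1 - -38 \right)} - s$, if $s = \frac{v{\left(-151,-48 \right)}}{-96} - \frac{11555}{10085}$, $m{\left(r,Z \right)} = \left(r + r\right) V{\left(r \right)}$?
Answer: $\frac{23835477}{4034} \approx 5908.6$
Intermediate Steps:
$v{\left(K,Q \right)} = K Q$
$m{\left(r,Z \right)} = 2 r^{2}$ ($m{\left(r,Z \right)} = \left(r + r\right) r = 2 r r = 2 r^{2}$)
$s = - \frac{309189}{4034}$ ($s = \frac{\left(-151\right) \left(-48\right)}{-96} - \frac{11555}{10085} = 7248 \left(- \frac{1}{96}\right) - \frac{2311}{2017} = - \frac{151}{2} - \frac{2311}{2017} = - \frac{309189}{4034} \approx -76.646$)
$m{\left(-54,-1 - -38 \right)} - s = 2 \left(-54\right)^{2} - - \frac{309189}{4034} = 2 \cdot 2916 + \frac{309189}{4034} = 5832 + \frac{309189}{4034} = \frac{23835477}{4034}$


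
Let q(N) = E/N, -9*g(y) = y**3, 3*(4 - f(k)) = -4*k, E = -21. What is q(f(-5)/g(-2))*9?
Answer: 63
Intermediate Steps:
f(k) = 4 + 4*k/3 (f(k) = 4 - (-4)*k/3 = 4 + 4*k/3)
g(y) = -y**3/9
q(N) = -21/N
q(f(-5)/g(-2))*9 = -21*8/(9*(4 + (4/3)*(-5)))*9 = -21*8/(9*(4 - 20/3))*9 = -21/((-8/(3*8/9)))*9 = -21/((-8/3*9/8))*9 = -21/(-3)*9 = -21*(-1/3)*9 = 7*9 = 63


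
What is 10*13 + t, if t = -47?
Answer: 83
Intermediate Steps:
10*13 + t = 10*13 - 47 = 130 - 47 = 83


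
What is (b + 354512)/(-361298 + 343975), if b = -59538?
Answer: -294974/17323 ≈ -17.028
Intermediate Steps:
(b + 354512)/(-361298 + 343975) = (-59538 + 354512)/(-361298 + 343975) = 294974/(-17323) = 294974*(-1/17323) = -294974/17323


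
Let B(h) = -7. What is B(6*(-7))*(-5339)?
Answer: 37373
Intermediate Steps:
B(6*(-7))*(-5339) = -7*(-5339) = 37373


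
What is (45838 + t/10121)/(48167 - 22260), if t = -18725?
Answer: 463907673/262204747 ≈ 1.7693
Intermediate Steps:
(45838 + t/10121)/(48167 - 22260) = (45838 - 18725/10121)/(48167 - 22260) = (45838 - 18725*1/10121)/25907 = (45838 - 18725/10121)*(1/25907) = (463907673/10121)*(1/25907) = 463907673/262204747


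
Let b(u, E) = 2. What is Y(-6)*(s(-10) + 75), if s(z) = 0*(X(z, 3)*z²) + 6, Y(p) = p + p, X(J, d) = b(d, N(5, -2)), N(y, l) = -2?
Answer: -972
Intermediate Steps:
X(J, d) = 2
Y(p) = 2*p
s(z) = 6 (s(z) = 0*(2*z²) + 6 = 0 + 6 = 6)
Y(-6)*(s(-10) + 75) = (2*(-6))*(6 + 75) = -12*81 = -972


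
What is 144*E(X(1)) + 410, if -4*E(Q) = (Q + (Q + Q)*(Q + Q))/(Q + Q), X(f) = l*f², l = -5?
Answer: 752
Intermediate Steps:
X(f) = -5*f²
E(Q) = -(Q + 4*Q²)/(8*Q) (E(Q) = -(Q + (Q + Q)*(Q + Q))/(4*(Q + Q)) = -(Q + (2*Q)*(2*Q))/(4*(2*Q)) = -(Q + 4*Q²)*1/(2*Q)/4 = -(Q + 4*Q²)/(8*Q))
144*E(X(1)) + 410 = 144*(-⅛ - (-5)*1²/2) + 410 = 144*(-⅛ - (-5)/2) + 410 = 144*(-⅛ - ½*(-5)) + 410 = 144*(-⅛ + 5/2) + 410 = 144*(19/8) + 410 = 342 + 410 = 752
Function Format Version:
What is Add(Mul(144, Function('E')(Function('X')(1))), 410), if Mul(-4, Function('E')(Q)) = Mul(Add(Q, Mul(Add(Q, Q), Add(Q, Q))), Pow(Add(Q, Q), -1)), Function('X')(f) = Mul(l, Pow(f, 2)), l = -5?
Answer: 752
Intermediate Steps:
Function('X')(f) = Mul(-5, Pow(f, 2))
Function('E')(Q) = Mul(Rational(-1, 8), Pow(Q, -1), Add(Q, Mul(4, Pow(Q, 2)))) (Function('E')(Q) = Mul(Rational(-1, 4), Mul(Add(Q, Mul(Add(Q, Q), Add(Q, Q))), Pow(Add(Q, Q), -1))) = Mul(Rational(-1, 4), Mul(Add(Q, Mul(Mul(2, Q), Mul(2, Q))), Pow(Mul(2, Q), -1))) = Mul(Rational(-1, 4), Mul(Add(Q, Mul(4, Pow(Q, 2))), Mul(Rational(1, 2), Pow(Q, -1)))) = Mul(Rational(-1, 4), Mul(Rational(1, 2), Pow(Q, -1), Add(Q, Mul(4, Pow(Q, 2))))) = Mul(Rational(-1, 8), Pow(Q, -1), Add(Q, Mul(4, Pow(Q, 2)))))
Add(Mul(144, Function('E')(Function('X')(1))), 410) = Add(Mul(144, Add(Rational(-1, 8), Mul(Rational(-1, 2), Mul(-5, Pow(1, 2))))), 410) = Add(Mul(144, Add(Rational(-1, 8), Mul(Rational(-1, 2), Mul(-5, 1)))), 410) = Add(Mul(144, Add(Rational(-1, 8), Mul(Rational(-1, 2), -5))), 410) = Add(Mul(144, Add(Rational(-1, 8), Rational(5, 2))), 410) = Add(Mul(144, Rational(19, 8)), 410) = Add(342, 410) = 752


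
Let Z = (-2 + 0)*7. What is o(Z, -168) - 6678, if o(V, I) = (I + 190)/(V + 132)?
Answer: -393991/59 ≈ -6677.8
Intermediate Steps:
Z = -14 (Z = -2*7 = -14)
o(V, I) = (190 + I)/(132 + V)
o(Z, -168) - 6678 = (190 - 168)/(132 - 14) - 6678 = 22/118 - 6678 = (1/118)*22 - 6678 = 11/59 - 6678 = -393991/59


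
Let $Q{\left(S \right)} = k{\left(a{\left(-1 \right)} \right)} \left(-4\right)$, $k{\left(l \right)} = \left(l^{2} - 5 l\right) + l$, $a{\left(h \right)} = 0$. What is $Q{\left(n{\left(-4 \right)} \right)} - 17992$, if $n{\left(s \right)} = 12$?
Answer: $-17992$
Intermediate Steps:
$k{\left(l \right)} = l^{2} - 4 l$
$Q{\left(S \right)} = 0$ ($Q{\left(S \right)} = 0 \left(-4 + 0\right) \left(-4\right) = 0 \left(-4\right) \left(-4\right) = 0 \left(-4\right) = 0$)
$Q{\left(n{\left(-4 \right)} \right)} - 17992 = 0 - 17992 = -17992$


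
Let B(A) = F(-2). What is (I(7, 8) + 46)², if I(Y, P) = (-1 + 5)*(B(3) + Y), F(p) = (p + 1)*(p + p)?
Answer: 8100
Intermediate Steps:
F(p) = 2*p*(1 + p) (F(p) = (1 + p)*(2*p) = 2*p*(1 + p))
B(A) = 4 (B(A) = 2*(-2)*(1 - 2) = 2*(-2)*(-1) = 4)
I(Y, P) = 16 + 4*Y (I(Y, P) = (-1 + 5)*(4 + Y) = 4*(4 + Y) = 16 + 4*Y)
(I(7, 8) + 46)² = ((16 + 4*7) + 46)² = ((16 + 28) + 46)² = (44 + 46)² = 90² = 8100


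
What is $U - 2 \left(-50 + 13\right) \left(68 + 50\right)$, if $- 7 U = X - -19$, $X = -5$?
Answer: $8730$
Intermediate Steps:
$U = -2$ ($U = - \frac{-5 - -19}{7} = - \frac{-5 + 19}{7} = \left(- \frac{1}{7}\right) 14 = -2$)
$U - 2 \left(-50 + 13\right) \left(68 + 50\right) = -2 - 2 \left(-50 + 13\right) \left(68 + 50\right) = -2 - 2 \left(\left(-37\right) 118\right) = -2 - -8732 = -2 + 8732 = 8730$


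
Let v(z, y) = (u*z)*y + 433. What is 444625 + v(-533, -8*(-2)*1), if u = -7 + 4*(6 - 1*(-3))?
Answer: 197746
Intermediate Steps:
u = 29 (u = -7 + 4*(6 + 3) = -7 + 4*9 = -7 + 36 = 29)
v(z, y) = 433 + 29*y*z (v(z, y) = (29*z)*y + 433 = 29*y*z + 433 = 433 + 29*y*z)
444625 + v(-533, -8*(-2)*1) = 444625 + (433 + 29*(-8*(-2)*1)*(-533)) = 444625 + (433 + 29*(16*1)*(-533)) = 444625 + (433 + 29*16*(-533)) = 444625 + (433 - 247312) = 444625 - 246879 = 197746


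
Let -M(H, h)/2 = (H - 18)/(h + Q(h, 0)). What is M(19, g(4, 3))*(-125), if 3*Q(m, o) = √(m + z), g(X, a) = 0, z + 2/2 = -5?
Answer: -125*I*√6 ≈ -306.19*I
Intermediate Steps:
z = -6 (z = -1 - 5 = -6)
Q(m, o) = √(-6 + m)/3 (Q(m, o) = √(m - 6)/3 = √(-6 + m)/3)
M(H, h) = -2*(-18 + H)/(h + √(-6 + h)/3) (M(H, h) = -2*(H - 18)/(h + √(-6 + h)/3) = -2*(-18 + H)/(h + √(-6 + h)/3))
M(19, g(4, 3))*(-125) = (6*(18 - 1*19)/(√(-6 + 0) + 3*0))*(-125) = (6*(18 - 19)/(√(-6) + 0))*(-125) = (6*(-1)/(I*√6 + 0))*(-125) = (6*(-1)/(I*√6))*(-125) = (6*(-I*√6/6)*(-1))*(-125) = (I*√6)*(-125) = -125*I*√6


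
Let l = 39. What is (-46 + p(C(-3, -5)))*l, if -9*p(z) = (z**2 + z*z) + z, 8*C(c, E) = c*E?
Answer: -58643/32 ≈ -1832.6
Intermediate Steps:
C(c, E) = E*c/8 (C(c, E) = (c*E)/8 = (E*c)/8 = E*c/8)
p(z) = -2*z**2/9 - z/9 (p(z) = -((z**2 + z*z) + z)/9 = -((z**2 + z**2) + z)/9 = -(2*z**2 + z)/9 = -(z + 2*z**2)/9 = -2*z**2/9 - z/9)
(-46 + p(C(-3, -5)))*l = (-46 - (1/8)*(-5)*(-3)*(1 + 2*((1/8)*(-5)*(-3)))/9)*39 = (-46 - 1/9*15/8*(1 + 2*(15/8)))*39 = (-46 - 1/9*15/8*(1 + 15/4))*39 = (-46 - 1/9*15/8*19/4)*39 = (-46 - 95/96)*39 = -4511/96*39 = -58643/32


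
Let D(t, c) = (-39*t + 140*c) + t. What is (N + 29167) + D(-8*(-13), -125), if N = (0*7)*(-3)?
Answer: 7715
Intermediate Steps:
N = 0 (N = 0*(-3) = 0)
D(t, c) = -38*t + 140*c
(N + 29167) + D(-8*(-13), -125) = (0 + 29167) + (-(-304)*(-13) + 140*(-125)) = 29167 + (-38*104 - 17500) = 29167 + (-3952 - 17500) = 29167 - 21452 = 7715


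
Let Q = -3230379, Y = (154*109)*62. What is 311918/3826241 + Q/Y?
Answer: -12035585531363/3982091448412 ≈ -3.0224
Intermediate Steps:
Y = 1040732 (Y = 16786*62 = 1040732)
311918/3826241 + Q/Y = 311918/3826241 - 3230379/1040732 = -12035585531363/3982091448412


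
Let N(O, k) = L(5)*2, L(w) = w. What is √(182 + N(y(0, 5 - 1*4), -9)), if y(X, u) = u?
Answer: 8*√3 ≈ 13.856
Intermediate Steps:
N(O, k) = 10 (N(O, k) = 5*2 = 10)
√(182 + N(y(0, 5 - 1*4), -9)) = √(182 + 10) = √192 = 8*√3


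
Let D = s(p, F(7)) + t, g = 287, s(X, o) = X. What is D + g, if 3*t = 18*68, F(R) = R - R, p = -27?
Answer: 668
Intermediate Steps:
F(R) = 0
t = 408 (t = (18*68)/3 = (⅓)*1224 = 408)
D = 381 (D = -27 + 408 = 381)
D + g = 381 + 287 = 668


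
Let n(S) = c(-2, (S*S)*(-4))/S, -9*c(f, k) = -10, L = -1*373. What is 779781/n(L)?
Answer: -2617724817/10 ≈ -2.6177e+8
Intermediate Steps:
L = -373
c(f, k) = 10/9 (c(f, k) = -1/9*(-10) = 10/9)
n(S) = 10/(9*S)
779781/n(L) = 779781/(((10/9)/(-373))) = 779781/(((10/9)*(-1/373))) = 779781/(-10/3357) = 779781*(-3357/10) = -2617724817/10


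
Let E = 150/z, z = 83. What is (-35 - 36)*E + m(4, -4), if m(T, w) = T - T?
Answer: -10650/83 ≈ -128.31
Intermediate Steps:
E = 150/83 ≈ 1.8072
m(T, w) = 0
(-35 - 36)*E + m(4, -4) = (-35 - 36)*(150/83) + 0 = -71*150/83 + 0 = -10650/83 + 0 = -10650/83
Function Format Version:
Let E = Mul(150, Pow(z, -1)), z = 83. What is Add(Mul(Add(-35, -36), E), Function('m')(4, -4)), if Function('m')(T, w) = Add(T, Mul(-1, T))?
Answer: Rational(-10650, 83) ≈ -128.31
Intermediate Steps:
E = Rational(150, 83) (E = Mul(150, Pow(83, -1)) = Mul(150, Rational(1, 83)) = Rational(150, 83) ≈ 1.8072)
Function('m')(T, w) = 0
Add(Mul(Add(-35, -36), E), Function('m')(4, -4)) = Add(Mul(Add(-35, -36), Rational(150, 83)), 0) = Add(Mul(-71, Rational(150, 83)), 0) = Add(Rational(-10650, 83), 0) = Rational(-10650, 83)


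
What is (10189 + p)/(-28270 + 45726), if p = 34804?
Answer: 44993/17456 ≈ 2.5775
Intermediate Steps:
(10189 + p)/(-28270 + 45726) = (10189 + 34804)/(-28270 + 45726) = 44993/17456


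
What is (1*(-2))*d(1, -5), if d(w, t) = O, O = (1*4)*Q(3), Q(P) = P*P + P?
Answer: -96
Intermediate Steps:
Q(P) = P + P² (Q(P) = P² + P = P + P²)
O = 48 (O = (1*4)*(3*(1 + 3)) = 4*(3*4) = 4*12 = 48)
d(w, t) = 48
(1*(-2))*d(1, -5) = (1*(-2))*48 = -2*48 = -96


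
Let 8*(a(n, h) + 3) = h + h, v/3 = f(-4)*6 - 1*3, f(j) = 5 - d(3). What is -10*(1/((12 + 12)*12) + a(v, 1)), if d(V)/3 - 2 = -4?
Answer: 3955/144 ≈ 27.465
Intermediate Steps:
d(V) = -6 (d(V) = 6 + 3*(-4) = 6 - 12 = -6)
f(j) = 11 (f(j) = 5 - 1*(-6) = 5 + 6 = 11)
v = 189 (v = 3*(11*6 - 1*3) = 3*(66 - 3) = 3*63 = 189)
a(n, h) = -3 + h/4 (a(n, h) = -3 + (h + h)/8 = -3 + (2*h)/8 = -3 + h/4)
-10*(1/((12 + 12)*12) + a(v, 1)) = -10*(1/((12 + 12)*12) + (-3 + (¼)*1)) = -10*((1/12)/24 + (-3 + ¼)) = -10*((1/24)*(1/12) - 11/4) = -10*(1/288 - 11/4) = -10*(-791/288) = 3955/144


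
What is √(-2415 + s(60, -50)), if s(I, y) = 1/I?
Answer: I*√2173485/30 ≈ 49.142*I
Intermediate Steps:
√(-2415 + s(60, -50)) = √(-2415 + 1/60) = √(-144899/60) = I*√2173485/30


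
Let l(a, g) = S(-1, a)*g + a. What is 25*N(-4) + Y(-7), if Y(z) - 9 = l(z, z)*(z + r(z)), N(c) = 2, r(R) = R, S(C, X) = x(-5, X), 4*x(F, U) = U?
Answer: -29/2 ≈ -14.500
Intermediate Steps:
x(F, U) = U/4
S(C, X) = X/4
l(a, g) = a + a*g/4 (l(a, g) = (a/4)*g + a = a*g/4 + a = a + a*g/4)
Y(z) = 9 + z**2*(4 + z)/2 (Y(z) = 9 + (z*(4 + z)/4)*(z + z) = 9 + (z*(4 + z)/4)*(2*z) = 9 + z**2*(4 + z)/2)
25*N(-4) + Y(-7) = 25*2 + (9 + (1/2)*(-7)**2*(4 - 7)) = 50 + (9 + (1/2)*49*(-3)) = 50 + (9 - 147/2) = 50 - 129/2 = -29/2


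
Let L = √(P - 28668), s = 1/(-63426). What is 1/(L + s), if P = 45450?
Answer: 63426/67511594162231 + 4022857476*√16782/67511594162231 ≈ 0.0077193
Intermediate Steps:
s = -1/63426 ≈ -1.5766e-5
L = √16782 (L = √(45450 - 28668) = √16782 ≈ 129.55)
1/(L + s) = 1/(√16782 - 1/63426) = 1/(-1/63426 + √16782)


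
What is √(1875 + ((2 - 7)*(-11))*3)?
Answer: 2*√510 ≈ 45.166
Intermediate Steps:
√(1875 + ((2 - 7)*(-11))*3) = √(1875 - 5*(-11)*3) = √(1875 + 55*3) = √(1875 + 165) = √2040 = 2*√510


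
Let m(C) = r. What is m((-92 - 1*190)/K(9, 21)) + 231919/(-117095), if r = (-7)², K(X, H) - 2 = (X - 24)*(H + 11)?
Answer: 5505736/117095 ≈ 47.019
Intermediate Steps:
K(X, H) = 2 + (-24 + X)*(11 + H) (K(X, H) = 2 + (X - 24)*(H + 11) = 2 + (-24 + X)*(11 + H))
r = 49
m(C) = 49
m((-92 - 1*190)/K(9, 21)) + 231919/(-117095) = 49 + 231919/(-117095) = 49 + 231919*(-1/117095) = 49 - 231919/117095 = 5505736/117095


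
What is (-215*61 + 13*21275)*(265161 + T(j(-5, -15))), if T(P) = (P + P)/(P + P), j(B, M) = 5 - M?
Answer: 69859580520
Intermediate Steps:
T(P) = 1 (T(P) = (2*P)/((2*P)) = (2*P)*(1/(2*P)) = 1)
(-215*61 + 13*21275)*(265161 + T(j(-5, -15))) = (-215*61 + 13*21275)*(265161 + 1) = (-13115 + 276575)*265162 = 263460*265162 = 69859580520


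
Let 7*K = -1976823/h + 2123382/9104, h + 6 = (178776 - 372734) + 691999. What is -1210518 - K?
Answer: -19210698663769209/15869387240 ≈ -1.2106e+6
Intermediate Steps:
h = 498035 (h = -6 + ((178776 - 372734) + 691999) = -6 + (-193958 + 691999) = -6 + 498041 = 498035)
K = 519760778889/15869387240 (K = (-1976823/498035 + 2123382/9104)/7 = (-1976823*1/498035 + 2123382*(1/9104))/7 = (-1976823/498035 + 1061691/4552)/7 = (1/7)*(519760778889/2267055320) = 519760778889/15869387240 ≈ 32.752)
-1210518 - K = -1210518 - 1*519760778889/15869387240 = -1210518 - 519760778889/15869387240 = -19210698663769209/15869387240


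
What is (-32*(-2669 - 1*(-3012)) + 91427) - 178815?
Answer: -98364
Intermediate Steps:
(-32*(-2669 - 1*(-3012)) + 91427) - 178815 = (-32*(-2669 + 3012) + 91427) - 178815 = (-32*343 + 91427) - 178815 = (-10976 + 91427) - 178815 = 80451 - 178815 = -98364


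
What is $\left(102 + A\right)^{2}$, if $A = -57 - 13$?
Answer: $1024$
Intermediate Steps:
$A = -70$ ($A = -57 - 13 = -70$)
$\left(102 + A\right)^{2} = \left(102 - 70\right)^{2} = 32^{2} = 1024$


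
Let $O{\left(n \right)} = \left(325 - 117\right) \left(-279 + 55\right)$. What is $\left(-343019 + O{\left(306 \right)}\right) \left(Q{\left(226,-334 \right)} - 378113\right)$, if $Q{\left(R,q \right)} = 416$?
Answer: $147154905867$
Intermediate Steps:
$O{\left(n \right)} = -46592$ ($O{\left(n \right)} = 208 \left(-224\right) = -46592$)
$\left(-343019 + O{\left(306 \right)}\right) \left(Q{\left(226,-334 \right)} - 378113\right) = \left(-343019 - 46592\right) \left(416 - 378113\right) = \left(-389611\right) \left(-377697\right) = 147154905867$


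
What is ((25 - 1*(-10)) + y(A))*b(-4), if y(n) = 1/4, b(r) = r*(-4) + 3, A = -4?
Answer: 2679/4 ≈ 669.75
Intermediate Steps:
b(r) = 3 - 4*r (b(r) = -4*r + 3 = 3 - 4*r)
y(n) = 1/4
((25 - 1*(-10)) + y(A))*b(-4) = ((25 - 1*(-10)) + 1/4)*(3 - 4*(-4)) = ((25 + 10) + 1/4)*(3 + 16) = (35 + 1/4)*19 = (141/4)*19 = 2679/4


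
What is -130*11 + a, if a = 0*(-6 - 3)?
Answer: -1430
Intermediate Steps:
a = 0 (a = 0*(-9) = 0)
-130*11 + a = -130*11 + 0 = -1430 + 0 = -1430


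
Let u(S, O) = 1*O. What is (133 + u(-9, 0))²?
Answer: 17689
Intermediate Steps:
u(S, O) = O
(133 + u(-9, 0))² = (133 + 0)² = 133² = 17689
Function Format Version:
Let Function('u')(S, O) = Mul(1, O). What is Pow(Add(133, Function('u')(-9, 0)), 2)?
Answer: 17689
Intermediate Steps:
Function('u')(S, O) = O
Pow(Add(133, Function('u')(-9, 0)), 2) = Pow(Add(133, 0), 2) = Pow(133, 2) = 17689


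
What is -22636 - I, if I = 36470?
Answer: -59106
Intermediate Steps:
-22636 - I = -22636 - 1*36470 = -22636 - 36470 = -59106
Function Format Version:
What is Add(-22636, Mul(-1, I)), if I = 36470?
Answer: -59106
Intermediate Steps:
Add(-22636, Mul(-1, I)) = Add(-22636, Mul(-1, 36470)) = Add(-22636, -36470) = -59106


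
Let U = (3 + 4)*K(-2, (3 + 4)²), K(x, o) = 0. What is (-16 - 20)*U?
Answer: 0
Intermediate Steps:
U = 0 (U = (3 + 4)*0 = 7*0 = 0)
(-16 - 20)*U = (-16 - 20)*0 = -36*0 = 0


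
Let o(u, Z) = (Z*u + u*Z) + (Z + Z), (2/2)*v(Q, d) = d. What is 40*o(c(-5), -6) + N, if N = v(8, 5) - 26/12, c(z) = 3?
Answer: -11503/6 ≈ -1917.2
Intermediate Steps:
v(Q, d) = d
o(u, Z) = 2*Z + 2*Z*u (o(u, Z) = (Z*u + Z*u) + 2*Z = 2*Z*u + 2*Z = 2*Z + 2*Z*u)
N = 17/6 (N = 5 - 26/12 = 5 - 26*1/12 = 5 - 13/6 = 17/6 ≈ 2.8333)
40*o(c(-5), -6) + N = 40*(2*(-6)*(1 + 3)) + 17/6 = 40*(2*(-6)*4) + 17/6 = 40*(-48) + 17/6 = -1920 + 17/6 = -11503/6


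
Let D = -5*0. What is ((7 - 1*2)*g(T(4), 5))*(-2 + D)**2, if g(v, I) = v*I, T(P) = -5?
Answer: -500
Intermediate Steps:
D = 0
g(v, I) = I*v
((7 - 1*2)*g(T(4), 5))*(-2 + D)**2 = ((7 - 1*2)*(5*(-5)))*(-2 + 0)**2 = ((7 - 2)*(-25))*(-2)**2 = (5*(-25))*4 = -125*4 = -500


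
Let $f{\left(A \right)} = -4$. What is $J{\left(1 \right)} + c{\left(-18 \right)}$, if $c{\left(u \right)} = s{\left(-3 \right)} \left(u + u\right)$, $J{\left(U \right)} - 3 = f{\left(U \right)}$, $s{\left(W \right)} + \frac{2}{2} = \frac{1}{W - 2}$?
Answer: $\frac{211}{5} \approx 42.2$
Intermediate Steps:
$s{\left(W \right)} = -1 + \frac{1}{-2 + W}$ ($s{\left(W \right)} = -1 + \frac{1}{W - 2} = -1 + \frac{1}{-2 + W}$)
$J{\left(U \right)} = -1$ ($J{\left(U \right)} = 3 - 4 = -1$)
$c{\left(u \right)} = - \frac{12 u}{5}$ ($c{\left(u \right)} = \frac{3 - -3}{-2 - 3} \left(u + u\right) = \frac{3 + 3}{-5} \cdot 2 u = \left(- \frac{1}{5}\right) 6 \cdot 2 u = - \frac{6 \cdot 2 u}{5} = - \frac{12 u}{5}$)
$J{\left(1 \right)} + c{\left(-18 \right)} = -1 - - \frac{216}{5} = -1 + \frac{216}{5} = \frac{211}{5}$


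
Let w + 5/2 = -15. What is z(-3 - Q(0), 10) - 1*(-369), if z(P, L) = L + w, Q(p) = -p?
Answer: 723/2 ≈ 361.50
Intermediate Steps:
w = -35/2 (w = -5/2 - 15 = -35/2 ≈ -17.500)
z(P, L) = -35/2 + L (z(P, L) = L - 35/2 = -35/2 + L)
z(-3 - Q(0), 10) - 1*(-369) = (-35/2 + 10) - 1*(-369) = -15/2 + 369 = 723/2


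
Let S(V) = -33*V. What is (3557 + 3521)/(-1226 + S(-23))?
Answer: -7078/467 ≈ -15.156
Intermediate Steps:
(3557 + 3521)/(-1226 + S(-23)) = (3557 + 3521)/(-1226 - 33*(-23)) = 7078/(-1226 + 759) = 7078/(-467) = 7078*(-1/467) = -7078/467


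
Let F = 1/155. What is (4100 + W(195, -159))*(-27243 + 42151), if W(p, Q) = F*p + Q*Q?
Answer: 13578951800/31 ≈ 4.3803e+8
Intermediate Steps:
F = 1/155 ≈ 0.0064516
W(p, Q) = Q**2 + p/155 (W(p, Q) = p/155 + Q*Q = p/155 + Q**2 = Q**2 + p/155)
(4100 + W(195, -159))*(-27243 + 42151) = (4100 + ((-159)**2 + (1/155)*195))*(-27243 + 42151) = (4100 + (25281 + 39/31))*14908 = (4100 + 783750/31)*14908 = (910850/31)*14908 = 13578951800/31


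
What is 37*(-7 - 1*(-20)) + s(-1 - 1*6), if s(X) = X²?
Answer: 530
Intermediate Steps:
37*(-7 - 1*(-20)) + s(-1 - 1*6) = 37*(-7 - 1*(-20)) + (-1 - 1*6)² = 37*(-7 + 20) + (-1 - 6)² = 37*13 + (-7)² = 481 + 49 = 530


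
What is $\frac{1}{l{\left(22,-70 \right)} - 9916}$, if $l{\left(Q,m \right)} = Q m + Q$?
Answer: $- \frac{1}{11434} \approx -8.7458 \cdot 10^{-5}$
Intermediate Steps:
$l{\left(Q,m \right)} = Q + Q m$
$\frac{1}{l{\left(22,-70 \right)} - 9916} = \frac{1}{22 \left(1 - 70\right) - 9916} = \frac{1}{22 \left(-69\right) - 9916} = \frac{1}{-1518 - 9916} = \frac{1}{-11434} = - \frac{1}{11434}$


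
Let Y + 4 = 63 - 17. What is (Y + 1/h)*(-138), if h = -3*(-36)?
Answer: -104351/18 ≈ -5797.3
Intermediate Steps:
h = 108
Y = 42 (Y = -4 + (63 - 17) = -4 + 46 = 42)
(Y + 1/h)*(-138) = (42 + 1/108)*(-138) = (4537/108)*(-138) = -104351/18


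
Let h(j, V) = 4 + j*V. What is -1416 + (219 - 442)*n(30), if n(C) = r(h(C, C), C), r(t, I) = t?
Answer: -203008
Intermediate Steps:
h(j, V) = 4 + V*j
n(C) = 4 + C² (n(C) = 4 + C*C = 4 + C²)
-1416 + (219 - 442)*n(30) = -1416 + (219 - 442)*(4 + 30²) = -1416 - 223*(4 + 900) = -1416 - 223*904 = -1416 - 201592 = -203008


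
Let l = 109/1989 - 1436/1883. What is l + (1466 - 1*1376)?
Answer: 334424873/3745287 ≈ 89.292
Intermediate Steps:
l = -2650957/3745287 (l = 109*(1/1989) - 1436*1/1883 = 109/1989 - 1436/1883 = -2650957/3745287 ≈ -0.70781)
l + (1466 - 1*1376) = -2650957/3745287 + (1466 - 1*1376) = -2650957/3745287 + (1466 - 1376) = -2650957/3745287 + 90 = 334424873/3745287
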